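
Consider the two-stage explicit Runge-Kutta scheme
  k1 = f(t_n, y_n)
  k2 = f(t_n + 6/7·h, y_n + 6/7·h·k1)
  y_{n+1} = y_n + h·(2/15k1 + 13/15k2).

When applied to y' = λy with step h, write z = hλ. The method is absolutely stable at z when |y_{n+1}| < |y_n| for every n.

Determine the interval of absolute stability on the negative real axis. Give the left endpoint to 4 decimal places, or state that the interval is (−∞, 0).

(-1.3462, 0).

Set f=λy, z=hλ:
  k1=λy_n ⇒ h·k1=z·y_n;  k2=λ(1+6/7z)y_n ⇒ h·k2=z(1+6/7z)y_n
  y_{n+1}/y_n = 1 + 2/15z + 13/15z(1+6/7z) = 1 + z + 26/35z²
  so R(z) = 1 + z + 26/35z².

Solve |R(x)|<1 on ℝ⁻.
x=-1.3: |R|=0.9554
R=1: x+26/35x²=0 ⇒ x=−35/26=-1.3462; min R=1−1/(4·26/35)=0.6635>−1
Confirm numerically:
  x=-1.211: |R|=0.87842 <1
  x=-1.126: |R|=0.81585 <1
  x=-0.878: |R|=0.69466 <1
  x=-0.588: |R|=0.66884 <1
  x=-1.925: |R|=1.82775 >1
  x=-1.733: |R|=1.49801 >1
Stable set (-1.3462, 0).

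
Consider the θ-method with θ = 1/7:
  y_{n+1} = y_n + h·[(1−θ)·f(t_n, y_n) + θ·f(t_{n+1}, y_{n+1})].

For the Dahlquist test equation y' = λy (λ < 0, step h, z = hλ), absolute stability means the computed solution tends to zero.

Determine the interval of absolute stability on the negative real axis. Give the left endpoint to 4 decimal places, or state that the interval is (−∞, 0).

(-2.8000, 0).

With y'=λy (z=hλ):
  y_{n+1} = y_n + z·[6/7·y_n + 1/7·y_{n+1}] ⇒ (1 − 1/7z)y_{n+1} = (1 + 6/7z)y_n
  Hence R(z) = (1 + 6/7z)/(1 − 1/7z).

Find x<0 with |R(x)|<1.
x=-1.21: |R|=0.0317
R=−1: 1+6/7x = −1+1/7x ⇒ -5/7x=2 ⇒ x=2/(-5/7)=-2.8000
Confirm numerically:
  x=-2.642: |R|=0.91807 <1
  x=-2.237: |R|=0.69525 <1
  x=-1.359: |R|=0.13805 <1
  x=-3.062: |R|=1.13019 >1
  x=-3.040: |R|=1.11952 >1
  x=-3.002: |R|=1.10098 >1
Interval (-2.8000, 0).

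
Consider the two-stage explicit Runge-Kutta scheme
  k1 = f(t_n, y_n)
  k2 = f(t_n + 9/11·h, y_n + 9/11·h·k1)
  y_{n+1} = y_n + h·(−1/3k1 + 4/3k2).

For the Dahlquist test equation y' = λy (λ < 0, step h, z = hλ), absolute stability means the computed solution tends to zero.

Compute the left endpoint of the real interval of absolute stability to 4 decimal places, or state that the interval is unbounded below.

z* = -0.9167.

Set f=λy, z=hλ:
  k1=λy_n ⇒ h·k1=z·y_n;  k2=λ(1+9/11z)y_n ⇒ h·k2=z(1+9/11z)y_n
  y_{n+1}/y_n = 1 − 1/3z + 4/3z(1+9/11z) = 1 + z + 12/11z²
  so R(z) = 1 + z + 12/11z².

Need |R(x)|<1, x<0.
x=-1.61: |R|=2.2177
R=1: x+12/11x²=0 ⇒ x=−11/12=-0.9167; min R=1−1/(4·12/11)=0.7708>−1
Confirm numerically:
  x=-0.732: |R|=0.85254 <1
  x=-0.548: |R|=0.77960 <1
  x=-0.382: |R|=0.77719 <1
  x=-1.244: |R|=1.44422 >1
  x=-1.031: |R|=1.12859 >1
  x=-0.940: |R|=1.02393 >1
So |R|<1 on (-0.9167, 0).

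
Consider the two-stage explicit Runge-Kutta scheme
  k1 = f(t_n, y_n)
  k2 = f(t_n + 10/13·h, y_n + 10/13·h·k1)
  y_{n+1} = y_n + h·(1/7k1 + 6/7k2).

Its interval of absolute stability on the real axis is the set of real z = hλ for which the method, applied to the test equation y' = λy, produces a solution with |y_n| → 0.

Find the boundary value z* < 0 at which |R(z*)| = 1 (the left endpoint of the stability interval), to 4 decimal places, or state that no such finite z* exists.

z* = -1.5167.

Set f=λy, z=hλ:
  k1=λy_n ⇒ h·k1=z·y_n;  k2=λ(1+10/13z)y_n ⇒ h·k2=z(1+10/13z)y_n
  y_{n+1}/y_n = 1 + 1/7z + 6/7z(1+10/13z) = 1 + z + 60/91z²
  Hence R(z) = 1 + z + 60/91z².

Solve |R(x)|<1 on ℝ⁻.
x=-1.3: |R|=0.8143
R=1: x+60/91x²=0 ⇒ x=−91/60=-1.5167; min R=1−1/(4·60/91)=0.6208>−1
Confirm numerically:
  x=-1.229: |R|=0.76690 <1
  x=-1.200: |R|=0.74945 <1
  x=-0.878: |R|=0.63028 <1
  x=-2.044: |R|=1.71068 >1
  x=-1.709: |R|=1.21672 >1
  x=-1.561: |R|=1.04563 >1
Interval (-1.5167, 0).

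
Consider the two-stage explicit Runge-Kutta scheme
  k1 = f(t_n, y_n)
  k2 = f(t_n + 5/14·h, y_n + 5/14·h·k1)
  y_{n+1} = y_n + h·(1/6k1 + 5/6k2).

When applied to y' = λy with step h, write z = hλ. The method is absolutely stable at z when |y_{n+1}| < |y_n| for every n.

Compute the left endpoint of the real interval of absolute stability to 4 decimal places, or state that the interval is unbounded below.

left endpoint -3.3600.

On y'=λy, z=hλ:
  k1=λy_n ⇒ h·k1=z·y_n;  k2=λ(1+5/14z)y_n ⇒ h·k2=z(1+5/14z)y_n
  y_{n+1}/y_n = 1 + 1/6z + 5/6z(1+5/14z) = 1 + z + 25/84z²
  R(z) = 1 + z + 25/84z².

Boundary: |R(x)|=1, x<0.
x=-0.47: |R|=0.5957
R=1: x+25/84x²=0 ⇒ x=−84/25=-3.3600; min R=1−1/(4·25/84)=0.1600>−1
Confirm numerically:
  x=-2.587: |R|=0.40484 <1
  x=-1.693: |R|=0.16005 <1
  x=-1.479: |R|=0.17202 <1
  x=-3.759: |R|=1.44638 >1
  x=-3.528: |R|=1.17640 >1
  x=-3.488: |R|=1.13288 >1
So |R|<1 on (-3.3600, 0).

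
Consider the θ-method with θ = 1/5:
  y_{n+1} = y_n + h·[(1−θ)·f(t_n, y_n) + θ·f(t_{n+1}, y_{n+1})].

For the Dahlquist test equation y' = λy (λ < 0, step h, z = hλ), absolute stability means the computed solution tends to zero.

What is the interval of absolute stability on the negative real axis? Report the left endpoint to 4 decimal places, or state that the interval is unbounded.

(-3.3333, 0).

Test eqn y'=λy, z=hλ:
  y_{n+1} = y_n + z·[4/5·y_n + 1/5·y_{n+1}] ⇒ (1 − 1/5z)y_{n+1} = (1 + 4/5z)y_n
  Hence R(z) = (1 + 4/5z)/(1 − 1/5z).

Boundary: |R(x)|=1, x<0.
x=-1.16: |R|=0.0584
R=−1: 1+4/5x = −1+1/5x ⇒ -3/5x=2 ⇒ x=2/(-3/5)=-3.3333
Confirm numerically:
  x=-2.130: |R|=0.49369 <1
  x=-1.813: |R|=0.33054 <1
  x=-1.635: |R|=0.23210 <1
  x=-1.363: |R|=0.07104 <1
  x=-3.548: |R|=1.07534 >1
  x=-3.467: |R|=1.04736 >1
  x=-3.376: |R|=1.01528 >1
Interval (-3.3333, 0).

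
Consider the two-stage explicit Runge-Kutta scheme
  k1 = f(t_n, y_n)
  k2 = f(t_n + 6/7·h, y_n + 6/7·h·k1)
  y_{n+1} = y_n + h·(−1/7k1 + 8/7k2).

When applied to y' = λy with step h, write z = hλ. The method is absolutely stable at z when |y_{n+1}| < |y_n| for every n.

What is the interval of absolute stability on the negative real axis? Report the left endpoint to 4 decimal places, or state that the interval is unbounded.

Set f=λy, z=hλ:
  k1=λy_n ⇒ h·k1=z·y_n;  k2=λ(1+6/7z)y_n ⇒ h·k2=z(1+6/7z)y_n
  y_{n+1}/y_n = 1 − 1/7z + 8/7z(1+6/7z) = 1 + z + 48/49z²
  ⇒ R(z) = 1 + z + 48/49z².

Boundary: |R(x)|=1, x<0.
x=-0.77: |R|=0.8108
R=1: x+48/49x²=0 ⇒ x=−49/48=-1.0208; min R=1−1/(4·48/49)=0.7448>−1
Confirm numerically:
  x=-0.992: |R|=0.97198 <1
  x=-0.885: |R|=0.88224 <1
  x=-0.729: |R|=0.79160 <1
  x=-0.670: |R|=0.76974 <1
  x=-1.326: |R|=1.39639 >1
  x=-1.177: |R|=1.18006 >1
So |R|<1 on (-1.0208, 0).

z∈(-1.0208,0).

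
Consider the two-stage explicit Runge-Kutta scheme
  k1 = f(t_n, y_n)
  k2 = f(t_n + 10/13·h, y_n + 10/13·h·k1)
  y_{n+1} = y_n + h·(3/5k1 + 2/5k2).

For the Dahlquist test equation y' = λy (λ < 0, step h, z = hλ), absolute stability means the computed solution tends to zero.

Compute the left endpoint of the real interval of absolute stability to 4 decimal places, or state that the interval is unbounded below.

With y'=λy (z=hλ):
  k1=λy_n ⇒ h·k1=z·y_n;  k2=λ(1+10/13z)y_n ⇒ h·k2=z(1+10/13z)y_n
  y_{n+1}/y_n = 1 + 3/5z + 2/5z(1+10/13z) = 1 + z + 4/13z²
  ⇒ R(z) = 1 + z + 4/13z².

Need |R(x)|<1, x<0.
x=-1.24: |R|=0.2331
R=1: x+4/13x²=0 ⇒ x=−13/4=-3.2500; min R=1−1/(4·4/13)=0.1875>−1
Confirm numerically:
  x=-3.027: |R|=0.79230 <1
  x=-2.572: |R|=0.46344 <1
  x=-1.383: |R|=0.20552 <1
  x=-3.542: |R|=1.31824 >1
  x=-3.518: |R|=1.29010 >1
  x=-3.293: |R|=1.04357 >1
Stable set (-3.2500, 0).

left endpoint -3.2500.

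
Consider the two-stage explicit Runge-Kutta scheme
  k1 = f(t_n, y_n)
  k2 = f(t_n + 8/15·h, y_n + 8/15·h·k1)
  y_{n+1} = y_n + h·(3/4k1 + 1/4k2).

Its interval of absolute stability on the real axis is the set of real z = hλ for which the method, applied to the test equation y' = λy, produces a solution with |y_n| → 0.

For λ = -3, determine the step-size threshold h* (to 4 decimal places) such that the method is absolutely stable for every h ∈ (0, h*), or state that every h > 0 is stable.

With y'=λy (z=hλ):
  k1=λy_n ⇒ h·k1=z·y_n;  k2=λ(1+8/15z)y_n ⇒ h·k2=z(1+8/15z)y_n
  y_{n+1}/y_n = 1 + 3/4z + 1/4z(1+8/15z) = 1 + z + 2/15z²
  ⇒ R(z) = 1 + z + 2/15z².

Boundary: |R(x)|=1, x<0.
x=-1.19: |R|=0.0012
R=1: x+2/15x²=0 ⇒ x=−15/2=-7.5000; min R=1−1/(4·2/15)=-0.8750>−1
Confirm numerically:
  x=-6.997: |R|=0.53073 <1
  x=-6.100: |R|=0.13867 <1
  x=-4.005: |R|=0.86633 <1
  x=-3.435: |R|=0.86177 <1
  x=-7.884: |R|=1.40366 >1
  x=-7.879: |R|=1.39815 >1
  x=-7.611: |R|=1.11264 >1
So |R|<1 on (-7.5000, 0).

(-7.5000,0); λ=-3 ⇒ h* = (15/2)/3 = 2.5000.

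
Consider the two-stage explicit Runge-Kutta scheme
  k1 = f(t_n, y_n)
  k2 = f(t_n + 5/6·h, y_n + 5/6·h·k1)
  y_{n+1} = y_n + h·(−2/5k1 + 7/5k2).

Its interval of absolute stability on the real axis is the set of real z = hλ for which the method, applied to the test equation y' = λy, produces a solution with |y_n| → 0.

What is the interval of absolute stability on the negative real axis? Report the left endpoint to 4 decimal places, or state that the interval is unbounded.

Set f=λy, z=hλ:
  k1=λy_n ⇒ h·k1=z·y_n;  k2=λ(1+5/6z)y_n ⇒ h·k2=z(1+5/6z)y_n
  y_{n+1}/y_n = 1 − 2/5z + 7/5z(1+5/6z) = 1 + z + 7/6z²
  Hence R(z) = 1 + z + 7/6z².

Solve |R(x)|<1 on ℝ⁻.
x=-1.78: |R|=2.9165
R=1: x+7/6x²=0 ⇒ x=−6/7=-0.8571; min R=1−1/(4·7/6)=0.7857>−1
Confirm numerically:
  x=-0.701: |R|=0.87230 <1
  x=-0.600: |R|=0.82000 <1
  x=-0.488: |R|=0.78983 <1
  x=-0.348: |R|=0.79329 <1
  x=-1.387: |R|=1.85740 >1
  x=-1.304: |R|=1.67982 >1
So |R|<1 on (-0.8571, 0).

z∈(-0.8571,0).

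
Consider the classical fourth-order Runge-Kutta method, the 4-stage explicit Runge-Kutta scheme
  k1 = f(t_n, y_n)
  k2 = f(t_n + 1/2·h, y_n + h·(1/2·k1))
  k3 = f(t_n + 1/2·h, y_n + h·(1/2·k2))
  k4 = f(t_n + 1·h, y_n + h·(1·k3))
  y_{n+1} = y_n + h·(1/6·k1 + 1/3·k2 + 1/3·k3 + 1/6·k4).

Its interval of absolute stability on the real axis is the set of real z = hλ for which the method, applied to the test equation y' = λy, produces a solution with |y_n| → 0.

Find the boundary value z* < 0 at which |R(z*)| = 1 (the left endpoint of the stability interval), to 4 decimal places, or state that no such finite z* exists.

Set f=λy, z=hλ:
  order 4, 4-stage ⇒ R(z)=1+z+z^2/2+z^3/6+z^4/24
  (e.g. R(-1.52)=0.27231, |R|=0.27231)

Need |R(x)|<1, x<0.
x=-1.52: |R|=0.2723
|R(-1.43)|=0.2793 |R(-0.79)|=0.4561 |R(-0.6)|=0.5494
Bisect:
  x_lo=-3.4045 |R|=2.4118  x_hi=-0.3130 |R|=0.7312
  mid=-1.85879 |R|=0.29578 →hi
  mid=-2.63166 |R|=0.79203 →hi
  mid=-3.01810 |R|=1.41162 →lo
  mid=-2.82488 |R|=1.06135 →lo
  mid=-2.72827 |R|=0.91738 →hi
  mid=-2.77658 |R|=0.98694 →hi
  mid=-2.80073 |R|=1.02353 →lo
  ...
  [-2.78545,-2.78526] ⇒ x*=-2.7853
So |R|<1 on (-2.7853, 0).

z* = -2.7853.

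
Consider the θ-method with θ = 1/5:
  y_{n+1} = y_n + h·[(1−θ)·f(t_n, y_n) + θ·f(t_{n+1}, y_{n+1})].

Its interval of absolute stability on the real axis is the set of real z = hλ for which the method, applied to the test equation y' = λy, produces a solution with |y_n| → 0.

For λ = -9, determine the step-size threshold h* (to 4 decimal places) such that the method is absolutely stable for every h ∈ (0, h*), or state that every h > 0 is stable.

Test eqn y'=λy, z=hλ:
  y_{n+1} = y_n + z·[4/5·y_n + 1/5·y_{n+1}] ⇒ (1 − 1/5z)y_{n+1} = (1 + 4/5z)y_n
  ⇒ R(z) = (1 + 4/5z)/(1 − 1/5z).

Find x<0 with |R(x)|<1.
x=-1.76: |R|=0.3018
R=−1: 1+4/5x = −1+1/5x ⇒ -3/5x=2 ⇒ x=2/(-3/5)=-3.3333
Confirm numerically:
  x=-3.271: |R|=0.97739 <1
  x=-2.540: |R|=0.68435 <1
  x=-2.347: |R|=0.59725 <1
  x=-1.851: |R|=0.35090 <1
  x=-3.877: |R|=1.18373 >1
  x=-3.783: |R|=1.15359 >1
  x=-3.719: |R|=1.13270 >1
Interval (-3.3333, 0).

(-3.3333,0); λ=-9 ⇒ h* = (10/3)/9 = 0.3704.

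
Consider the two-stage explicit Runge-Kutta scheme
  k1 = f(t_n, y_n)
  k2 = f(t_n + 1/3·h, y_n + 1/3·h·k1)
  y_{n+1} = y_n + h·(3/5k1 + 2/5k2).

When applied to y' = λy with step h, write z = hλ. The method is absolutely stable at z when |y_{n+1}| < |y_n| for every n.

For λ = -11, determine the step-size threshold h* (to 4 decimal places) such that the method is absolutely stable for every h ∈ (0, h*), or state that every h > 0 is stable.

(-7.5000,0); λ=-11 ⇒ h* = (15/2)/11 = 0.6818.

Set f=λy, z=hλ:
  k1=λy_n ⇒ h·k1=z·y_n;  k2=λ(1+1/3z)y_n ⇒ h·k2=z(1+1/3z)y_n
  y_{n+1}/y_n = 1 + 3/5z + 2/5z(1+1/3z) = 1 + z + 2/15z²
  Hence R(z) = 1 + z + 2/15z².

Find x<0 with |R(x)|<1.
x=-0.68: |R|=0.3817
R=1: x+2/15x²=0 ⇒ x=−15/2=-7.5000; min R=1−1/(4·2/15)=-0.8750>−1
Confirm numerically:
  x=-3.700: |R|=0.87467 <1
  x=-3.571: |R|=0.87073 <1
  x=-3.370: |R|=0.85575 <1
  x=-7.976: |R|=1.50621 >1
  x=-7.916: |R|=1.43907 >1
  x=-7.664: |R|=1.16759 >1
So |R|<1 on (-7.5000, 0).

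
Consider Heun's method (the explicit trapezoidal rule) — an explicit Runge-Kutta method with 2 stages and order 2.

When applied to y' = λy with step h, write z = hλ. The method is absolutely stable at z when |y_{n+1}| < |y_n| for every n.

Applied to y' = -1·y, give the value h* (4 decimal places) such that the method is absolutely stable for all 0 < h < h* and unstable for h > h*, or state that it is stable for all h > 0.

Set f=λy, z=hλ:
  order 2, 2-stage ⇒ R(z)=1+z+z^2/2
  (e.g. R(-1.3)=0.54500, |R|=0.54500)

Solve |R(x)|<1 on ℝ⁻.
x=-1.3: |R|=0.5450
|R(-2.22)|=1.2442 |R(-1.91)|=0.9140 |R(-1.79)|=0.8121
Bisect:
  x_lo=-2.4490 |R|=1.5498  x_hi=-0.1450 |R|=0.8655
  mid=-1.29698 |R|=0.54410 →hi
  mid=-1.87298 |R|=0.88104 →hi
  mid=-2.16098 |R|=1.17393 →lo
  mid=-2.01698 |R|=1.01712 →lo
  mid=-1.94498 |R|=0.94649 →hi
  mid=-1.98098 |R|=0.98116 →hi
  mid=-1.99898 |R|=0.99898 →hi
  mid=-2.00798 |R|=1.00801 →lo
  mid=-2.00348 |R|=1.00348 →lo
  ...
  [-2.00010,-1.99996] ⇒ x*=-2.0000
So |R|<1 on (-2.0000, 0).

(-2.0000,0); λ=-1 ⇒ h* = 2.0000.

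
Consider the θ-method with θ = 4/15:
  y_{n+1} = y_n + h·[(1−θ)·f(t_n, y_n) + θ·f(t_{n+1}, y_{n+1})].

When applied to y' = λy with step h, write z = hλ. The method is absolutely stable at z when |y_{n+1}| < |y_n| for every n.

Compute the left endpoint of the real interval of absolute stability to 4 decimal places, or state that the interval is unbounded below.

On y'=λy, z=hλ:
  y_{n+1} = y_n + z·[11/15·y_n + 4/15·y_{n+1}] ⇒ (1 − 4/15z)y_{n+1} = (1 + 11/15z)y_n
  ⇒ R(z) = (1 + 11/15z)/(1 − 4/15z).

Boundary: |R(x)|=1, x<0.
x=-1.42: |R|=0.0300
R=−1: 1+11/15x = −1+4/15x ⇒ -7/15x=2 ⇒ x=2/(-7/15)=-4.2857
Confirm numerically:
  x=-4.239: |R|=0.98977 <1
  x=-3.631: |R|=0.84477 <1
  x=-3.290: |R|=0.75249 <1
  x=-3.186: |R|=0.72253 <1
  x=-4.479: |R|=1.04110 >1
  x=-4.432: |R|=1.03129 >1
Interval (-4.2857, 0).

left endpoint -4.2857.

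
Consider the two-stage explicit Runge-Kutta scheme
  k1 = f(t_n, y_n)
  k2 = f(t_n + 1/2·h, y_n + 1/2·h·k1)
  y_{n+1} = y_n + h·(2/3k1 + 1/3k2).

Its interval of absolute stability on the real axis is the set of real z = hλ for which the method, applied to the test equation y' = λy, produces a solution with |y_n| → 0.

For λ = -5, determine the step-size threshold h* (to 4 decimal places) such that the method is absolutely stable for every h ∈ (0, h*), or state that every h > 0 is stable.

On y'=λy, z=hλ:
  k1=λy_n ⇒ h·k1=z·y_n;  k2=λ(1+1/2z)y_n ⇒ h·k2=z(1+1/2z)y_n
  y_{n+1}/y_n = 1 + 2/3z + 1/3z(1+1/2z) = 1 + z + 1/6z²
  Hence R(z) = 1 + z + 1/6z².

Find x<0 with |R(x)|<1.
x=-1.29: |R|=0.0127
R=1: x+1/6x²=0 ⇒ x=−6=-6.0000; min R=1−1/(4·1/6)=-0.5000>−1
Confirm numerically:
  x=-5.376: |R|=0.44090 <1
  x=-5.211: |R|=0.31475 <1
  x=-3.177: |R|=0.49478 <1
  x=-2.742: |R|=0.48891 <1
  x=-6.569: |R|=1.62296 >1
  x=-6.425: |R|=1.45510 >1
  x=-6.392: |R|=1.41761 >1
So |R|<1 on (-6.0000, 0).

(-6.0000,0); λ=-5 ⇒ h* = (6)/5 = 1.2000.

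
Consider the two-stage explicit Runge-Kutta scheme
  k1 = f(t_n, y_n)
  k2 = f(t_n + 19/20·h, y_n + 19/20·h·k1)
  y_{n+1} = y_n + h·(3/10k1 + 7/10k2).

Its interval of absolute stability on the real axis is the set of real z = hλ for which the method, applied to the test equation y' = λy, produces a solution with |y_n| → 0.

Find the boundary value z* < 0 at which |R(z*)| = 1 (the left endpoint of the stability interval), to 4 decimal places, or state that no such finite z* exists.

left endpoint -1.5038.

With y'=λy (z=hλ):
  k1=λy_n ⇒ h·k1=z·y_n;  k2=λ(1+19/20z)y_n ⇒ h·k2=z(1+19/20z)y_n
  y_{n+1}/y_n = 1 + 3/10z + 7/10z(1+19/20z) = 1 + z + 133/200z²
  R(z) = 1 + z + 133/200z².

Boundary: |R(x)|=1, x<0.
x=-0.33: |R|=0.7424
R=1: x+133/200x²=0 ⇒ x=−200/133=-1.5038; min R=1−1/(4·133/200)=0.6241>−1
Confirm numerically:
  x=-1.478: |R|=0.97468 <1
  x=-1.231: |R|=0.77672 <1
  x=-0.736: |R|=0.62423 <1
  x=-2.006: |R|=1.66998 >1
  x=-1.880: |R|=1.47038 >1
  x=-1.704: |R|=1.22690 >1
So |R|<1 on (-1.5038, 0).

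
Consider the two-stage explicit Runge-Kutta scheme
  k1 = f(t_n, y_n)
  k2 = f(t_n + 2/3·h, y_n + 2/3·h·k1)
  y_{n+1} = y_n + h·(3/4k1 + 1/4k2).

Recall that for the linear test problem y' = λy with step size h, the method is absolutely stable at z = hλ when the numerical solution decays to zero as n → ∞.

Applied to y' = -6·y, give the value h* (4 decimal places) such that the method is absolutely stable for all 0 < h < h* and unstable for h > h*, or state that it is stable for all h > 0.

(-6.0000,0); λ=-6 ⇒ h* = (6)/6 = 1.0000.

With y'=λy (z=hλ):
  k1=λy_n ⇒ h·k1=z·y_n;  k2=λ(1+2/3z)y_n ⇒ h·k2=z(1+2/3z)y_n
  y_{n+1}/y_n = 1 + 3/4z + 1/4z(1+2/3z) = 1 + z + 1/6z²
  Hence R(z) = 1 + z + 1/6z².

Boundary: |R(x)|=1, x<0.
x=-1.78: |R|=0.2519
R=1: x+1/6x²=0 ⇒ x=−6=-6.0000; min R=1−1/(4·1/6)=-0.5000>−1
Confirm numerically:
  x=-4.131: |R|=0.28681 <1
  x=-3.872: |R|=0.37327 <1
  x=-3.115: |R|=0.49780 <1
  x=-6.344: |R|=1.36372 >1
  x=-6.028: |R|=1.02813 >1
Stable set (-6.0000, 0).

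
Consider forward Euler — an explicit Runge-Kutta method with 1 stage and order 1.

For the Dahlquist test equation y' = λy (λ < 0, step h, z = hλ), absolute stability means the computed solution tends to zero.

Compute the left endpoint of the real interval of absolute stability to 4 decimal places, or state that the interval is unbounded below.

Test eqn y'=λy, z=hλ:
  order 1, 1-stage ⇒ R(z)=1+z
  (e.g. R(-0.61)=0.39000, |R|=0.39000)

Find x<0 with |R(x)|<1.
x=-0.61: |R|=0.3900
|R(-2.24)|=1.2400 |R(-2.18)|=1.1800 |R(-1.44)|=0.4400
Bisect:
  x_lo=-2.8917 |R|=1.8917  x_hi=-0.2676 |R|=0.7324
  mid=-1.57963 |R|=0.57963 →hi
  mid=-2.23566 |R|=1.23566 →lo
  mid=-1.90765 |R|=0.90765 →hi
  mid=-2.07166 |R|=1.07166 →lo
  mid=-1.98965 |R|=0.98965 →hi
  mid=-2.03066 |R|=1.03066 →lo
  mid=-2.01015 |R|=1.01015 →lo
  mid=-1.99990 |R|=0.99990 →hi
  mid=-2.00503 |R|=1.00503 →lo
  mid=-2.00247 |R|=1.00247 →lo
  ...
  [-2.00006,-1.99990] ⇒ x*=-2.0000
So |R|<1 on (-2.0000, 0).

z* = -2.0000.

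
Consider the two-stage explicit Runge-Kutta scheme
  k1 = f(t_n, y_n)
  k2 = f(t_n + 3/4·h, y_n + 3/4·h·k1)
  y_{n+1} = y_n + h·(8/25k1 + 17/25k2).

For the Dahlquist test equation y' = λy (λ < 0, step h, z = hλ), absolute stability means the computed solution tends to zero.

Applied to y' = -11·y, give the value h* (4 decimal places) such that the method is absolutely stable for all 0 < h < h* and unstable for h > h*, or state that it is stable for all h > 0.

Set f=λy, z=hλ:
  k1=λy_n ⇒ h·k1=z·y_n;  k2=λ(1+3/4z)y_n ⇒ h·k2=z(1+3/4z)y_n
  y_{n+1}/y_n = 1 + 8/25z + 17/25z(1+3/4z) = 1 + z + 51/100z²
  R(z) = 1 + z + 51/100z².

Boundary: |R(x)|=1, x<0.
x=-1.46: |R|=0.6271
R=1: x+51/100x²=0 ⇒ x=−100/51=-1.9608; min R=1−1/(4·51/100)=0.5098>−1
Confirm numerically:
  x=-1.656: |R|=0.74259 <1
  x=-1.088: |R|=0.51571 <1
  x=-1.029: |R|=0.51101 <1
  x=-2.459: |R|=1.62481 >1
  x=-2.392: |R|=1.52605 >1
  x=-2.035: |R|=1.07702 >1
Stable set (-1.9608, 0).

(-1.9608,0); λ=-11 ⇒ h* = (100/51)/11 = 0.1783.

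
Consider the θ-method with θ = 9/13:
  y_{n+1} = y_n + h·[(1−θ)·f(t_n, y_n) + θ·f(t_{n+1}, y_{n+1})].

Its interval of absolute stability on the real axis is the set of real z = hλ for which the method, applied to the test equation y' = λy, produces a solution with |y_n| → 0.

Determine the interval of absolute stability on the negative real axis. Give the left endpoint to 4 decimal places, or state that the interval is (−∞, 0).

With y'=λy (z=hλ):
  y_{n+1} = y_n + z·[4/13·y_n + 9/13·y_{n+1}] ⇒ (1 − 9/13z)y_{n+1} = (1 + 4/13z)y_n
  so R(z) = (1 + 4/13z)/(1 − 9/13z).

Boundary: |R(x)|=1, x<0.
x=-1.62: |R|=0.2364
x=-2: |R|=0.1613
x=-10: |R|=0.2621
x=-100: |R|=0.4239
θ=9/13≥1/2 ⇒ |1+4/13x|<|1−9/13x| ∀x<0 ⇒ unbounded interval.

(−∞, 0) — no finite endpoint.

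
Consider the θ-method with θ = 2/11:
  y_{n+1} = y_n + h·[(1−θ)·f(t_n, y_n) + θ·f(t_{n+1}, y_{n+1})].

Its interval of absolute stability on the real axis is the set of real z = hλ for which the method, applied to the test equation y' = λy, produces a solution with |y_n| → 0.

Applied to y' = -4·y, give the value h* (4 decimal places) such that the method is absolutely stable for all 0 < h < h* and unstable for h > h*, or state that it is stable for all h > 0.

(-3.1429,0); λ=-4 ⇒ h* = (22/7)/4 = 0.7857.

Test eqn y'=λy, z=hλ:
  y_{n+1} = y_n + z·[9/11·y_n + 2/11·y_{n+1}] ⇒ (1 − 2/11z)y_{n+1} = (1 + 9/11z)y_n
  so R(z) = (1 + 9/11z)/(1 − 2/11z).

Need |R(x)|<1, x<0.
x=-0.57: |R|=0.4835
R=−1: 1+9/11x = −1+2/11x ⇒ -7/11x=2 ⇒ x=2/(-7/11)=-3.1429
Confirm numerically:
  x=-2.989: |R|=0.93656 <1
  x=-2.527: |R|=0.73147 <1
  x=-1.909: |R|=0.41713 <1
  x=-1.315: |R|=0.06126 <1
  x=-3.686: |R|=1.20695 >1
  x=-3.531: |R|=1.15043 >1
Stable set (-3.1429, 0).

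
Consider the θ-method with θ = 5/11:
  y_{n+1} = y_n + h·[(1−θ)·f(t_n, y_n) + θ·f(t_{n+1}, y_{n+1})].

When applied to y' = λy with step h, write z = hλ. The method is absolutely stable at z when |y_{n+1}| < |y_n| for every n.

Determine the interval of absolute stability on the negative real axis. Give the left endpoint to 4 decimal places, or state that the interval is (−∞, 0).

On y'=λy, z=hλ:
  y_{n+1} = y_n + z·[6/11·y_n + 5/11·y_{n+1}] ⇒ (1 − 5/11z)y_{n+1} = (1 + 6/11z)y_n
  ⇒ R(z) = (1 + 6/11z)/(1 − 5/11z).

Solve |R(x)|<1 on ℝ⁻.
x=-0.39: |R|=0.6687
R=−1: 1+6/11x = −1+5/11x ⇒ -1/11x=2 ⇒ x=2/(-1/11)=-22.0000
Confirm numerically:
  x=-20.246: |R|=0.98437 <1
  x=-16.378: |R|=0.93948 <1
  x=-14.528: |R|=0.91066 <1
  x=-10.709: |R|=0.82507 <1
  x=-22.584: |R|=1.00471 >1
  x=-22.164: |R|=1.00135 >1
  x=-22.151: |R|=1.00124 >1
Stable set (-22.0000, 0).

z∈(-22.0000,0).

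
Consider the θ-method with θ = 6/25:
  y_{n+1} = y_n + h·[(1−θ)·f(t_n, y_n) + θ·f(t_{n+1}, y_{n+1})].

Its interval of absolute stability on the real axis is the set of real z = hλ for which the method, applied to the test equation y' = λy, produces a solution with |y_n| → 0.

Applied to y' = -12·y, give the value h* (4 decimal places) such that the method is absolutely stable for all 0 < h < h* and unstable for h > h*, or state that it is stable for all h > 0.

(-3.8462,0); λ=-12 ⇒ h* = (50/13)/12 = 0.3205.

With y'=λy (z=hλ):
  y_{n+1} = y_n + z·[19/25·y_n + 6/25·y_{n+1}] ⇒ (1 − 6/25z)y_{n+1} = (1 + 19/25z)y_n
  so R(z) = (1 + 19/25z)/(1 − 6/25z).

Solve |R(x)|<1 on ℝ⁻.
x=-1.3: |R|=0.0091
R=−1: 1+19/25x = −1+6/25x ⇒ -13/25x=2 ⇒ x=2/(-13/25)=-3.8462
Confirm numerically:
  x=-3.630: |R|=0.93993 <1
  x=-3.047: |R|=0.75997 <1
  x=-2.787: |R|=0.66998 <1
  x=-1.988: |R|=0.34586 <1
  x=-4.431: |R|=1.14738 >1
  x=-4.404: |R|=1.14102 >1
  x=-3.963: |R|=1.03114 >1
So |R|<1 on (-3.8462, 0).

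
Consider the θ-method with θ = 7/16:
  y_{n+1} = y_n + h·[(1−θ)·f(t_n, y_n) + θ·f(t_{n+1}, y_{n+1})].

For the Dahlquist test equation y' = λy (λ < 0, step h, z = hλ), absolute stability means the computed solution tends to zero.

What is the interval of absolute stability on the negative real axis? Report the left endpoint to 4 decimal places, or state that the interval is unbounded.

z∈(-16.0000,0).

On y'=λy, z=hλ:
  y_{n+1} = y_n + z·[9/16·y_n + 7/16·y_{n+1}] ⇒ (1 − 7/16z)y_{n+1} = (1 + 9/16z)y_n
  ⇒ R(z) = (1 + 9/16z)/(1 − 7/16z).

Boundary: |R(x)|=1, x<0.
x=-0.81: |R|=0.4019
R=−1: 1+9/16x = −1+7/16x ⇒ -1/8x=2 ⇒ x=2/(-1/8)=-16.0000
Confirm numerically:
  x=-12.043: |R|=0.92110 <1
  x=-10.114: |R|=0.86437 <1
  x=-7.908: |R|=0.77319 <1
  x=-7.254: |R|=0.73806 <1
  x=-16.475: |R|=1.00723 >1
  x=-16.400: |R|=1.00612 >1
  x=-16.189: |R|=1.00292 >1
So |R|<1 on (-16.0000, 0).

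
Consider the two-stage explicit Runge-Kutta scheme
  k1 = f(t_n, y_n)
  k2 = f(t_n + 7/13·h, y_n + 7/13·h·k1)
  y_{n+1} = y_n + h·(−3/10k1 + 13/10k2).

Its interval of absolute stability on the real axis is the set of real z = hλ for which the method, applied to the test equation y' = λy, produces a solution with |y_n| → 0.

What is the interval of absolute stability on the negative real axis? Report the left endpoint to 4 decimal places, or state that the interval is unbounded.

z∈(-1.4286,0).

With y'=λy (z=hλ):
  k1=λy_n ⇒ h·k1=z·y_n;  k2=λ(1+7/13z)y_n ⇒ h·k2=z(1+7/13z)y_n
  y_{n+1}/y_n = 1 − 3/10z + 13/10z(1+7/13z) = 1 + z + 7/10z²
  Hence R(z) = 1 + z + 7/10z².

Need |R(x)|<1, x<0.
x=-0.74: |R|=0.6433
R=1: x+7/10x²=0 ⇒ x=−10/7=-1.4286; min R=1−1/(4·7/10)=0.6429>−1
Confirm numerically:
  x=-1.167: |R|=0.78632 <1
  x=-0.972: |R|=0.68935 <1
  x=-0.677: |R|=0.64383 <1
  x=-1.936: |R|=1.68767 >1
  x=-1.853: |R|=1.55053 >1
Stable set (-1.4286, 0).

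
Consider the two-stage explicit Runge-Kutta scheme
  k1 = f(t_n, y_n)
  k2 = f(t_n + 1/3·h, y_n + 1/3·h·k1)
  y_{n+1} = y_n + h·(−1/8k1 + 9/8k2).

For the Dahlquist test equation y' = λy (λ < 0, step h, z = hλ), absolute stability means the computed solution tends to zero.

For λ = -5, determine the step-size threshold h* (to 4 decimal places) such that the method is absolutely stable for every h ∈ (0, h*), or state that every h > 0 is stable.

Set f=λy, z=hλ:
  k1=λy_n ⇒ h·k1=z·y_n;  k2=λ(1+1/3z)y_n ⇒ h·k2=z(1+1/3z)y_n
  y_{n+1}/y_n = 1 − 1/8z + 9/8z(1+1/3z) = 1 + z + 3/8z²
  Hence R(z) = 1 + z + 3/8z².

Find x<0 with |R(x)|<1.
x=-0.48: |R|=0.6064
R=1: x+3/8x²=0 ⇒ x=−8/3=-2.6667; min R=1−1/(4·3/8)=0.3333>−1
Confirm numerically:
  x=-2.552: |R|=0.89026 <1
  x=-2.533: |R|=0.87303 <1
  x=-2.287: |R|=0.67439 <1
  x=-1.456: |R|=0.33898 <1
  x=-3.249: |R|=1.70950 >1
  x=-3.121: |R|=1.53174 >1
Interval (-2.6667, 0).

(-2.6667,0); λ=-5 ⇒ h* = (8/3)/5 = 0.5333.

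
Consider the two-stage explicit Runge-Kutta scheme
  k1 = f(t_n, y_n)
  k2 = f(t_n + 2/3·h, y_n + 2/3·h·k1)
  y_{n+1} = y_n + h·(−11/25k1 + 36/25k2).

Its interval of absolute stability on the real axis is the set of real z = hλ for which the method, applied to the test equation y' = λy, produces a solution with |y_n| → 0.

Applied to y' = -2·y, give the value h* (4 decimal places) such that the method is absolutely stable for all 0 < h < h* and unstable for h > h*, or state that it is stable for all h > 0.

(-1.0417,0); λ=-2 ⇒ h* = (25/24)/2 = 0.5208.

Test eqn y'=λy, z=hλ:
  k1=λy_n ⇒ h·k1=z·y_n;  k2=λ(1+2/3z)y_n ⇒ h·k2=z(1+2/3z)y_n
  y_{n+1}/y_n = 1 − 11/25z + 36/25z(1+2/3z) = 1 + z + 24/25z²
  Hence R(z) = 1 + z + 24/25z².

Boundary: |R(x)|=1, x<0.
x=-0.4: |R|=0.7536
R=1: x+24/25x²=0 ⇒ x=−25/24=-1.0417; min R=1−1/(4·24/25)=0.7396>−1
Confirm numerically:
  x=-0.806: |R|=0.81765 <1
  x=-0.574: |R|=0.74230 <1
  x=-0.463: |R|=0.74279 <1
  x=-1.560: |R|=1.77626 >1
  x=-1.550: |R|=1.75640 >1
  x=-1.138: |R|=1.10524 >1
Interval (-1.0417, 0).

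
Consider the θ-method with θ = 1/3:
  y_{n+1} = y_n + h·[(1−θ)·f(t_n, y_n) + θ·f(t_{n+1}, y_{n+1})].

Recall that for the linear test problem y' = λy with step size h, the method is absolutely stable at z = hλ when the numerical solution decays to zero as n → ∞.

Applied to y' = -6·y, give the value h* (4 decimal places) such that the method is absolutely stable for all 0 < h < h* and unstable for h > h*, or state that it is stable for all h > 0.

On y'=λy, z=hλ:
  y_{n+1} = y_n + z·[2/3·y_n + 1/3·y_{n+1}] ⇒ (1 − 1/3z)y_{n+1} = (1 + 2/3z)y_n
  Hence R(z) = (1 + 2/3z)/(1 − 1/3z).

Need |R(x)|<1, x<0.
x=-1.75: |R|=0.1053
R=−1: 1+2/3x = −1+1/3x ⇒ -1/3x=2 ⇒ x=2/(-1/3)=-6.0000
Confirm numerically:
  x=-4.821: |R|=0.84925 <1
  x=-3.229: |R|=0.55515 <1
  x=-2.839: |R|=0.45864 <1
  x=-6.515: |R|=1.05413 >1
  x=-6.130: |R|=1.01424 >1
  x=-6.129: |R|=1.01413 >1
Stable set (-6.0000, 0).

(-6.0000,0); λ=-6 ⇒ h* = (6)/6 = 1.0000.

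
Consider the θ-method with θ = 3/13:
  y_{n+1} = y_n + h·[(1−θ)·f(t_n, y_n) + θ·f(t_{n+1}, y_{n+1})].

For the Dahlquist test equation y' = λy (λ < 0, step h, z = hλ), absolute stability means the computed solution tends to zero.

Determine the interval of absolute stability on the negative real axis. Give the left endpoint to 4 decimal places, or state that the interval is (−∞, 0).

With y'=λy (z=hλ):
  y_{n+1} = y_n + z·[10/13·y_n + 3/13·y_{n+1}] ⇒ (1 − 3/13z)y_{n+1} = (1 + 10/13z)y_n
  Hence R(z) = (1 + 10/13z)/(1 − 3/13z).

Solve |R(x)|<1 on ℝ⁻.
x=-1.51: |R|=0.1198
R=−1: 1+10/13x = −1+3/13x ⇒ -7/13x=2 ⇒ x=2/(-7/13)=-3.7143
Confirm numerically:
  x=-3.586: |R|=0.96220 <1
  x=-3.446: |R|=0.91953 <1
  x=-2.323: |R|=0.51229 <1
  x=-1.535: |R|=0.13348 <1
  x=-4.081: |R|=1.10169 >1
  x=-4.014: |R|=1.08378 >1
Interval (-3.7143, 0).

(-3.7143, 0).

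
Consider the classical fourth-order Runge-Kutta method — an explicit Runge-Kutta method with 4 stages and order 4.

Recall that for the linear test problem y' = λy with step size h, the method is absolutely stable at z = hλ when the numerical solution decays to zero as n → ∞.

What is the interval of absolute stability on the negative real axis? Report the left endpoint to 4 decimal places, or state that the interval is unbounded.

(-2.7853, 0).

With y'=λy (z=hλ):
  order 4, 4-stage ⇒ R(z)=1+z+z^2/2+z^3/6+z^4/24
  (e.g. R(-1.64)=0.27106, |R|=0.27106)

Find x<0 with |R(x)|<1.
x=-1.64: |R|=0.2711
|R(-1.65)|=0.2714 |R(-1.29)|=0.2997 |R(-1.28)|=0.3015
Bisect:
  x_lo=-3.6653 |R|=3.3654  x_hi=-0.1689 |R|=0.8446
  mid=-1.91714 |R|=0.30905 →hi
  mid=-2.79124 |R|=1.00901 →lo
  mid=-2.35419 |R|=0.52219 →hi
  mid=-2.57272 |R|=0.72404 →hi
  mid=-2.68198 |R|=0.85509 →hi
  mid=-2.73661 |R|=0.92905 →hi
  mid=-2.76393 |R|=0.96826 →hi
  mid=-2.77759 |R|=0.98844 →hi
  ...
  [-2.78548,-2.78527] ⇒ x*=-2.7853
Stable set (-2.7853, 0).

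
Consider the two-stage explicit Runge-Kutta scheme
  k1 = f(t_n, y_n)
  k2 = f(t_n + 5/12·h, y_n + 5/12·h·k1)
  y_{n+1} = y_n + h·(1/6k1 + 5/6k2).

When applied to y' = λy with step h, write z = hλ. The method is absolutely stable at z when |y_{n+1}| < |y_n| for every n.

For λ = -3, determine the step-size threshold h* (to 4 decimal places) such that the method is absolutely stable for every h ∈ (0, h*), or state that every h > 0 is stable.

(-2.8800,0); λ=-3 ⇒ h* = (72/25)/3 = 0.9600.

On y'=λy, z=hλ:
  k1=λy_n ⇒ h·k1=z·y_n;  k2=λ(1+5/12z)y_n ⇒ h·k2=z(1+5/12z)y_n
  y_{n+1}/y_n = 1 + 1/6z + 5/6z(1+5/12z) = 1 + z + 25/72z²
  R(z) = 1 + z + 25/72z².

Solve |R(x)|<1 on ℝ⁻.
x=-1.06: |R|=0.3301
R=1: x+25/72x²=0 ⇒ x=−72/25=-2.8800; min R=1−1/(4·25/72)=0.2800>−1
Confirm numerically:
  x=-2.838: |R|=0.95861 <1
  x=-2.274: |R|=0.52151 <1
  x=-1.265: |R|=0.29063 <1
  x=-1.188: |R|=0.30205 <1
  x=-3.456: |R|=1.69120 >1
  x=-3.393: |R|=1.60438 >1
  x=-3.024: |R|=1.15120 >1
So |R|<1 on (-2.8800, 0).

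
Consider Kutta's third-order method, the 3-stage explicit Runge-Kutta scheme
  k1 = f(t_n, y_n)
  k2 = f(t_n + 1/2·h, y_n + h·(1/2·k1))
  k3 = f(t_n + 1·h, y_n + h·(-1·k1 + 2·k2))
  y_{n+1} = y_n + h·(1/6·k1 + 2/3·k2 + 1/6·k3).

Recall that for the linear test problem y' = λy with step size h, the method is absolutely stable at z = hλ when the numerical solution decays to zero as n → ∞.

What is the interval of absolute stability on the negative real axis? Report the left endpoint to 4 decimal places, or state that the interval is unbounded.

Set f=λy, z=hλ:
  order 3, 3-stage ⇒ R(z)=1+z+z^2/2+z^3/6
  (e.g. R(-0.66)=0.50988, |R|=0.50988)

Find x<0 with |R(x)|<1.
x=-0.66: |R|=0.5099
|R(-2.26)|=0.6301 |R(-2.11)|=0.4496 |R(-0.84)|=0.4140
Bisect:
  x_lo=-2.9869 |R|=1.9675  x_hi=-0.3173 |R|=0.7277
  mid=-1.65213 |R|=0.03895 →hi
  mid=-2.31952 |R|=0.70934 →hi
  mid=-2.65322 |R|=1.24635 →lo
  mid=-2.48637 |R|=0.95716 →hi
  mid=-2.56979 |R|=1.09629 →lo
  mid=-2.52808 |R|=1.02539 →lo
  mid=-2.50722 |R|=0.99095 →hi
  mid=-2.51765 |R|=1.00809 →lo
  ...
  [-2.51276,-2.51260] ⇒ x*=-2.5127
So |R|<1 on (-2.5127, 0).

(-2.5127, 0).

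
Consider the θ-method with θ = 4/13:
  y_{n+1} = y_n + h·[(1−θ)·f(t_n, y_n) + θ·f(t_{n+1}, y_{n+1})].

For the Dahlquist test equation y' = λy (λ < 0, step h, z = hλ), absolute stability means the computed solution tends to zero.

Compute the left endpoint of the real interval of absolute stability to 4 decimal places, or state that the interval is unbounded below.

Set f=λy, z=hλ:
  y_{n+1} = y_n + z·[9/13·y_n + 4/13·y_{n+1}] ⇒ (1 − 4/13z)y_{n+1} = (1 + 9/13z)y_n
  Hence R(z) = (1 + 9/13z)/(1 − 4/13z).

Need |R(x)|<1, x<0.
x=-1.6: |R|=0.0722
R=−1: 1+9/13x = −1+4/13x ⇒ -5/13x=2 ⇒ x=2/(-5/13)=-5.2000
Confirm numerically:
  x=-4.970: |R|=0.96502 <1
  x=-3.931: |R|=0.77910 <1
  x=-3.677: |R|=0.72517 <1
  x=-2.114: |R|=0.28085 <1
  x=-5.793: |R|=1.08197 >1
  x=-5.250: |R|=1.00735 >1
So |R|<1 on (-5.2000, 0).

z* = -5.2000.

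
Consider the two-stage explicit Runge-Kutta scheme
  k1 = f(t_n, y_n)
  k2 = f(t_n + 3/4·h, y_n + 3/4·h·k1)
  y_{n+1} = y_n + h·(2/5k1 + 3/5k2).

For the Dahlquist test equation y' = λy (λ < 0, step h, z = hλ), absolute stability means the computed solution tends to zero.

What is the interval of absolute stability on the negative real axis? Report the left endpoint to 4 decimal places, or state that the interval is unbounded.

(-2.2222, 0).

Set f=λy, z=hλ:
  k1=λy_n ⇒ h·k1=z·y_n;  k2=λ(1+3/4z)y_n ⇒ h·k2=z(1+3/4z)y_n
  y_{n+1}/y_n = 1 + 2/5z + 3/5z(1+3/4z) = 1 + z + 9/20z²
  ⇒ R(z) = 1 + z + 9/20z².

Need |R(x)|<1, x<0.
x=-1.08: |R|=0.4449
R=1: x+9/20x²=0 ⇒ x=−20/9=-2.2222; min R=1−1/(4·9/20)=0.4444>−1
Confirm numerically:
  x=-1.750: |R|=0.62812 <1
  x=-1.578: |R|=0.54254 <1
  x=-1.527: |R|=0.52228 <1
  x=-1.384: |R|=0.47796 <1
  x=-2.658: |R|=1.52123 >1
  x=-2.351: |R|=1.13624 >1
So |R|<1 on (-2.2222, 0).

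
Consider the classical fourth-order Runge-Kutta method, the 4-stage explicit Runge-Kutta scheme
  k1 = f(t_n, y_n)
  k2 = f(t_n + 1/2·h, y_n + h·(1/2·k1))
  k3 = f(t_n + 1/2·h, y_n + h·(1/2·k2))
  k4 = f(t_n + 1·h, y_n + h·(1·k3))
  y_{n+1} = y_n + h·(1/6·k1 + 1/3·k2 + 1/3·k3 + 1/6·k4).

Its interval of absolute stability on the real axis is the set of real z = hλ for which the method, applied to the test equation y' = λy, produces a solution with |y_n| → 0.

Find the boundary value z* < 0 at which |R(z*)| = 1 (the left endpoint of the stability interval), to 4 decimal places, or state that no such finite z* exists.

On y'=λy, z=hλ:
  order 4, 4-stage ⇒ R(z)=1+z+z^2/2+z^3/6+z^4/24
  (e.g. R(-1.64)=0.27106, |R|=0.27106)

Need |R(x)|<1, x<0.
x=-1.64: |R|=0.2711
|R(-2.9)|=1.1872 |R(-2.07)|=0.3592 |R(-1.06)|=0.3559
Bisect:
  x_lo=-3.4298 |R|=2.4935  x_hi=-0.1099 |R|=0.8959
  mid=-1.76988 |R|=0.28119 →hi
  mid=-2.59985 |R|=0.75456 →hi
  mid=-3.01484 |R|=1.40495 →lo
  mid=-2.80735 |R|=1.03376 →lo
  mid=-2.70360 |R|=0.88366 →hi
  mid=-2.75547 |R|=0.95596 →hi
  mid=-2.78141 |R|=0.99416 →hi
  mid=-2.79438 |R|=1.01378 →lo
  mid=-2.78789 |R|=1.00393 →lo
  ...
  [-2.78546,-2.78526] ⇒ x*=-2.7853
Interval (-2.7853, 0).

z* = -2.7853.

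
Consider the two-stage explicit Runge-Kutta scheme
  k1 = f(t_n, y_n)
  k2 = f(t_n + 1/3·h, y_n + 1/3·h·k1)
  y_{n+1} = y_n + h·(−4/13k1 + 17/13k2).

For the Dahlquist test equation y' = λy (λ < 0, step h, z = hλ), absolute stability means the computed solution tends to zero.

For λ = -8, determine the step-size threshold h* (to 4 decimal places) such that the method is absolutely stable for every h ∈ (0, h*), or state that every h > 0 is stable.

With y'=λy (z=hλ):
  k1=λy_n ⇒ h·k1=z·y_n;  k2=λ(1+1/3z)y_n ⇒ h·k2=z(1+1/3z)y_n
  y_{n+1}/y_n = 1 − 4/13z + 17/13z(1+1/3z) = 1 + z + 17/39z²
  so R(z) = 1 + z + 17/39z².

Boundary: |R(x)|=1, x<0.
x=-0.78: |R|=0.4852
R=1: x+17/39x²=0 ⇒ x=−39/17=-2.2941; min R=1−1/(4·17/39)=0.4265>−1
Confirm numerically:
  x=-1.405: |R|=0.45547 <1
  x=-1.391: |R|=0.45241 <1
  x=-1.026: |R|=0.43286 <1
  x=-2.789: |R|=1.60164 >1
  x=-2.770: |R|=1.57460 >1
  x=-2.347: |R|=1.05410 >1
So |R|<1 on (-2.2941, 0).

(-2.2941,0); λ=-8 ⇒ h* = (39/17)/8 = 0.2868.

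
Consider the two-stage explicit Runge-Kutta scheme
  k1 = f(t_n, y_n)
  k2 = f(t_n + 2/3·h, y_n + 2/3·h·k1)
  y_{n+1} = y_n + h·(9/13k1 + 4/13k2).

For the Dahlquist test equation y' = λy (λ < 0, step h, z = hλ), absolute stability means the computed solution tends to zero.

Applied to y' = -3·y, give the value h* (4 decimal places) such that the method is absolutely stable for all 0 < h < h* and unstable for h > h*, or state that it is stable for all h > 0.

With y'=λy (z=hλ):
  k1=λy_n ⇒ h·k1=z·y_n;  k2=λ(1+2/3z)y_n ⇒ h·k2=z(1+2/3z)y_n
  y_{n+1}/y_n = 1 + 9/13z + 4/13z(1+2/3z) = 1 + z + 8/39z²
  R(z) = 1 + z + 8/39z².

Need |R(x)|<1, x<0.
x=-0.53: |R|=0.5276
R=1: x+8/39x²=0 ⇒ x=−39/8=-4.8750; min R=1−1/(4·8/39)=-0.2188>−1
Confirm numerically:
  x=-4.561: |R|=0.70622 <1
  x=-4.039: |R|=0.30736 <1
  x=-3.054: |R|=0.14079 <1
  x=-2.492: |R|=0.21814 <1
  x=-5.254: |R|=1.40846 >1
  x=-5.220: |R|=1.36942 >1
  x=-4.939: |R|=1.06484 >1
So |R|<1 on (-4.8750, 0).

(-4.8750,0); λ=-3 ⇒ h* = (39/8)/3 = 1.6250.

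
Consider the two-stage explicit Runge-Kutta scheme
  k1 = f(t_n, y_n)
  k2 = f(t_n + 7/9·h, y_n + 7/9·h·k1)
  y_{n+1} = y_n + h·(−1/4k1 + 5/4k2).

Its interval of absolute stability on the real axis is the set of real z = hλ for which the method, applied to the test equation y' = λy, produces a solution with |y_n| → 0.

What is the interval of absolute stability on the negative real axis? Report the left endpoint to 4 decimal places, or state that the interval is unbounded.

With y'=λy (z=hλ):
  k1=λy_n ⇒ h·k1=z·y_n;  k2=λ(1+7/9z)y_n ⇒ h·k2=z(1+7/9z)y_n
  y_{n+1}/y_n = 1 − 1/4z + 5/4z(1+7/9z) = 1 + z + 35/36z²
  so R(z) = 1 + z + 35/36z².

Need |R(x)|<1, x<0.
x=-1.3: |R|=1.3431
R=1: x+35/36x²=0 ⇒ x=−36/35=-1.0286; min R=1−1/(4·35/36)=0.7429>−1
Confirm numerically:
  x=-0.958: |R|=0.93427 <1
  x=-0.733: |R|=0.78936 <1
  x=-0.623: |R|=0.75435 <1
  x=-1.554: |R|=1.79383 >1
  x=-1.092: |R|=1.06734 >1
Stable set (-1.0286, 0).

(-1.0286, 0).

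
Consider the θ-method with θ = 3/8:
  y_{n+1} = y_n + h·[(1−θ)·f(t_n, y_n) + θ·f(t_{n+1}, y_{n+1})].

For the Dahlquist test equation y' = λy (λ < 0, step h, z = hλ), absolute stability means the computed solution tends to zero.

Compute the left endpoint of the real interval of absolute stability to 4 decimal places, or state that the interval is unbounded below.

On y'=λy, z=hλ:
  y_{n+1} = y_n + z·[5/8·y_n + 3/8·y_{n+1}] ⇒ (1 − 3/8z)y_{n+1} = (1 + 5/8z)y_n
  so R(z) = (1 + 5/8z)/(1 − 3/8z).

Solve |R(x)|<1 on ℝ⁻.
x=-0.83: |R|=0.3670
R=−1: 1+5/8x = −1+3/8x ⇒ -1/4x=2 ⇒ x=2/(-1/4)=-8.0000
Confirm numerically:
  x=-5.107: |R|=0.75190 <1
  x=-4.503: |R|=0.67483 <1
  x=-3.719: |R|=0.55306 <1
  x=-3.694: |R|=0.54868 <1
  x=-8.558: |R|=1.03314 >1
  x=-8.291: |R|=1.01770 >1
Stable set (-8.0000, 0).

z* = -8.0000.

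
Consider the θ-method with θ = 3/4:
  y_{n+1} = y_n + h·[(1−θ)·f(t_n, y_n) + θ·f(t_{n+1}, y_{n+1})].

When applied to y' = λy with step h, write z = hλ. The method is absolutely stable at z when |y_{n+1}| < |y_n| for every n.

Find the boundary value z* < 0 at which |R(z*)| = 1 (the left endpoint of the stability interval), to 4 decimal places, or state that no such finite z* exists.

On y'=λy, z=hλ:
  y_{n+1} = y_n + z·[1/4·y_n + 3/4·y_{n+1}] ⇒ (1 − 3/4z)y_{n+1} = (1 + 1/4z)y_n
  R(z) = (1 + 1/4z)/(1 − 3/4z).

Solve |R(x)|<1 on ℝ⁻.
x=-0.4: |R|=0.6923
x=-2: |R|=0.2000
x=-10: |R|=0.1765
x=-100: |R|=0.3158
θ=3/4≥1/2 ⇒ |1+1/4x|<|1−3/4x| ∀x<0 ⇒ stable on all of ℝ⁻.

(−∞, 0) — no finite endpoint.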